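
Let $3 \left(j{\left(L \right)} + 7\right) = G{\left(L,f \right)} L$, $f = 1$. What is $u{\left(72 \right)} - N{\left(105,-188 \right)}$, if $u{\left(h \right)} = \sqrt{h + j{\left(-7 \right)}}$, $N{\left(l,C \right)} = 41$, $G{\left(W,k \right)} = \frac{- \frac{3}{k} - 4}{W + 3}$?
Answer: $-41 + \frac{\sqrt{2193}}{6} \approx -33.195$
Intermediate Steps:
$G{\left(W,k \right)} = \frac{-4 - \frac{3}{k}}{3 + W}$
$j{\left(L \right)} = -7 - \frac{7 L}{3 \left(3 + L\right)}$ ($j{\left(L \right)} = -7 + \frac{\frac{-3 - 4}{1 \left(3 + L\right)} L}{3} = -7 + \frac{1 \frac{1}{3 + L} \left(-3 - 4\right) L}{3} = -7 + \frac{1 \frac{1}{3 + L} \left(-7\right) L}{3} = -7 + \frac{- \frac{7}{3 + L} L}{3} = -7 + \frac{\left(-7\right) L \frac{1}{3 + L}}{3} = -7 - \frac{7 L}{3 \left(3 + L\right)}$)
$u{\left(h \right)} = \sqrt{- \frac{133}{12} + h}$ ($u{\left(h \right)} = \sqrt{h + \frac{7 \left(-9 - -28\right)}{3 \left(3 - 7\right)}} = \sqrt{h + \frac{7 \left(-9 + 28\right)}{3 \left(-4\right)}} = \sqrt{h + \frac{7}{3} \left(- \frac{1}{4}\right) 19} = \sqrt{h - \frac{133}{12}} = \sqrt{- \frac{133}{12} + h}$)
$u{\left(72 \right)} - N{\left(105,-188 \right)} = \frac{\sqrt{-399 + 36 \cdot 72}}{6} - 41 = \frac{\sqrt{-399 + 2592}}{6} - 41 = \frac{\sqrt{2193}}{6} - 41 = -41 + \frac{\sqrt{2193}}{6}$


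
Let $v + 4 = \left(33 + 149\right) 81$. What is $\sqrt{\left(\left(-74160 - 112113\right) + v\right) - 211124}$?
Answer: $i \sqrt{382659} \approx 618.59 i$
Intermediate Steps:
$v = 14738$ ($v = -4 + \left(33 + 149\right) 81 = -4 + 182 \cdot 81 = -4 + 14742 = 14738$)
$\sqrt{\left(\left(-74160 - 112113\right) + v\right) - 211124} = \sqrt{\left(\left(-74160 - 112113\right) + 14738\right) - 211124} = \sqrt{\left(-186273 + 14738\right) - 211124} = \sqrt{-171535 - 211124} = \sqrt{-382659} = i \sqrt{382659}$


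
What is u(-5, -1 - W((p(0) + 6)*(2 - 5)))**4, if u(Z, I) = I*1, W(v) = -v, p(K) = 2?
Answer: 390625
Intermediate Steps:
u(Z, I) = I
u(-5, -1 - W((p(0) + 6)*(2 - 5)))**4 = (-1 - (-1)*(2 + 6)*(2 - 5))**4 = (-1 - (-1)*8*(-3))**4 = (-1 - (-1)*(-24))**4 = (-1 - 1*24)**4 = (-1 - 24)**4 = (-25)**4 = 390625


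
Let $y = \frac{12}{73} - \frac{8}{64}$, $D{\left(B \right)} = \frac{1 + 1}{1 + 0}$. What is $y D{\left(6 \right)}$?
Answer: $\frac{23}{292} \approx 0.078767$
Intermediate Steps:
$D{\left(B \right)} = 2$ ($D{\left(B \right)} = \frac{2}{1} = 2 \cdot 1 = 2$)
$y = \frac{23}{584}$ ($y = 12 \cdot \frac{1}{73} - \frac{1}{8} = \frac{12}{73} - \frac{1}{8} = \frac{23}{584} \approx 0.039384$)
$y D{\left(6 \right)} = \frac{23}{584} \cdot 2 = \frac{23}{292}$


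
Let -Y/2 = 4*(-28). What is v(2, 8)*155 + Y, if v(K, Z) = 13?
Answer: 2239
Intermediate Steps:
Y = 224 (Y = -8*(-28) = -2*(-112) = 224)
v(2, 8)*155 + Y = 13*155 + 224 = 2015 + 224 = 2239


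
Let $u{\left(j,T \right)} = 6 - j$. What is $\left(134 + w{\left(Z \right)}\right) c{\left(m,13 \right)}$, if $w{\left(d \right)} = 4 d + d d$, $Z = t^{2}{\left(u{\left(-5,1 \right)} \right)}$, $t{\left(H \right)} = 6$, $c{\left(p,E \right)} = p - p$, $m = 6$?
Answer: $0$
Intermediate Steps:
$c{\left(p,E \right)} = 0$
$Z = 36$ ($Z = 6^{2} = 36$)
$w{\left(d \right)} = d^{2} + 4 d$ ($w{\left(d \right)} = 4 d + d^{2} = d^{2} + 4 d$)
$\left(134 + w{\left(Z \right)}\right) c{\left(m,13 \right)} = \left(134 + 36 \left(4 + 36\right)\right) 0 = \left(134 + 36 \cdot 40\right) 0 = \left(134 + 1440\right) 0 = 1574 \cdot 0 = 0$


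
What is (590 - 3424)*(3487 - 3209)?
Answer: -787852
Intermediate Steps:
(590 - 3424)*(3487 - 3209) = -2834*278 = -787852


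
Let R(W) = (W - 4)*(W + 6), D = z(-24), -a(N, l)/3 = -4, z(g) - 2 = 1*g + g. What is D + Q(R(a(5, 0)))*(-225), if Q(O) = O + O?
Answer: -64846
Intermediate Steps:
z(g) = 2 + 2*g (z(g) = 2 + (1*g + g) = 2 + (g + g) = 2 + 2*g)
a(N, l) = 12 (a(N, l) = -3*(-4) = 12)
D = -46 (D = 2 + 2*(-24) = 2 - 48 = -46)
R(W) = (-4 + W)*(6 + W)
Q(O) = 2*O
D + Q(R(a(5, 0)))*(-225) = -46 + (2*(-24 + 12² + 2*12))*(-225) = -46 + (2*(-24 + 144 + 24))*(-225) = -46 + (2*144)*(-225) = -46 + 288*(-225) = -46 - 64800 = -64846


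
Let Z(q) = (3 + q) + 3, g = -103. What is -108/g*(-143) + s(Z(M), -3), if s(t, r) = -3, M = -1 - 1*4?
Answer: -15753/103 ≈ -152.94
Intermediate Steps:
M = -5 (M = -1 - 4 = -5)
Z(q) = 6 + q
-108/g*(-143) + s(Z(M), -3) = -108/(-103)*(-143) - 3 = -108*(-1/103)*(-143) - 3 = (108/103)*(-143) - 3 = -15444/103 - 3 = -15753/103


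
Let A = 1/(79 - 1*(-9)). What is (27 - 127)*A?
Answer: -25/22 ≈ -1.1364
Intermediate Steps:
A = 1/88 (A = 1/(79 + 9) = 1/88 ≈ 0.011364)
(27 - 127)*A = (27 - 127)*(1/88) = -100*1/88 = -25/22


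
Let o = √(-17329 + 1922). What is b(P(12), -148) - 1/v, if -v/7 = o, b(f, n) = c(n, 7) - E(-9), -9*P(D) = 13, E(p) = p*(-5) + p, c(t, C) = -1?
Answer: -37 - I*√15407/107849 ≈ -37.0 - 0.0011509*I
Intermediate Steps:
o = I*√15407 (o = √(-15407) = I*√15407 ≈ 124.13*I)
E(p) = -4*p (E(p) = -5*p + p = -4*p)
P(D) = -13/9 (P(D) = -⅑*13 = -13/9)
b(f, n) = -37 (b(f, n) = -1 - (-4)*(-9) = -1 - 1*36 = -1 - 36 = -37)
v = -7*I*√15407 ≈ -868.88*I
b(P(12), -148) - 1/v = -37 - 1/((-7*I*√15407)) = -37 - I*√15407/107849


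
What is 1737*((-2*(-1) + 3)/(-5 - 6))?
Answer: -8685/11 ≈ -789.54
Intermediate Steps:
1737*((-2*(-1) + 3)/(-5 - 6)) = 1737*((2 + 3)/(-11)) = 1737*(5*(-1/11)) = 1737*(-5/11) = -8685/11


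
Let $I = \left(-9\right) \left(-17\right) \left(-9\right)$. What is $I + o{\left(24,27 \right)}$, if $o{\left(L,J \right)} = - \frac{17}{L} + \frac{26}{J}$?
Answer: $- \frac{297377}{216} \approx -1376.7$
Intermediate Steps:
$I = -1377$ ($I = 153 \left(-9\right) = -1377$)
$I + o{\left(24,27 \right)} = -1377 + \left(- \frac{17}{24} + \frac{26}{27}\right) = -1377 + \frac{55}{216} = - \frac{297377}{216}$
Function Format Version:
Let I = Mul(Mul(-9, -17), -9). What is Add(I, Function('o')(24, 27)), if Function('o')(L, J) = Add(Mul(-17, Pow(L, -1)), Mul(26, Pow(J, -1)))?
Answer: Rational(-297377, 216) ≈ -1376.7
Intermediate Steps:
I = -1377 (I = Mul(153, -9) = -1377)
Add(I, Function('o')(24, 27)) = Add(-1377, Add(Mul(-17, Pow(24, -1)), Mul(26, Pow(27, -1)))) = Add(-1377, Add(Mul(-17, Rational(1, 24)), Mul(26, Rational(1, 27)))) = Add(-1377, Add(Rational(-17, 24), Rational(26, 27))) = Add(-1377, Rational(55, 216)) = Rational(-297377, 216)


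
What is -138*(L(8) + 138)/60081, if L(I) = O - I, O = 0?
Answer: -5980/20027 ≈ -0.29860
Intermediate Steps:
L(I) = -I (L(I) = 0 - I = -I)
-138*(L(8) + 138)/60081 = -138*(-1*8 + 138)/60081 = -138*(-8 + 138)*(1/60081) = -138*130*(1/60081) = -17940*1/60081 = -5980/20027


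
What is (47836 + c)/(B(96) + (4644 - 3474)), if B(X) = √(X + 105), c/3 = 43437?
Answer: 69477330/456233 - 178147*√201/1368699 ≈ 150.44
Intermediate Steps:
c = 130311 (c = 3*43437 = 130311)
B(X) = √(105 + X)
(47836 + c)/(B(96) + (4644 - 3474)) = (47836 + 130311)/(√(105 + 96) + (4644 - 3474)) = 178147/(√201 + 1170) = 178147/(1170 + √201)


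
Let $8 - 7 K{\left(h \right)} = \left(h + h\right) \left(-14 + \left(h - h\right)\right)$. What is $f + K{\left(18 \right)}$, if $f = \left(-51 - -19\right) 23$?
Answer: $- \frac{4640}{7} \approx -662.86$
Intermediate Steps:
$K{\left(h \right)} = \frac{8}{7} + 4 h$ ($K{\left(h \right)} = \frac{8}{7} - \frac{\left(h + h\right) \left(-14 + \left(h - h\right)\right)}{7} = \frac{8}{7} - \frac{2 h \left(-14 + 0\right)}{7} = \frac{8}{7} - \frac{2 h \left(-14\right)}{7} = \frac{8}{7} - \frac{\left(-28\right) h}{7} = \frac{8}{7} + 4 h$)
$f = -736$ ($f = \left(-51 + 19\right) 23 = \left(-32\right) 23 = -736$)
$f + K{\left(18 \right)} = -736 + \left(\frac{8}{7} + 4 \cdot 18\right) = -736 + \left(\frac{8}{7} + 72\right) = -736 + \frac{512}{7} = - \frac{4640}{7}$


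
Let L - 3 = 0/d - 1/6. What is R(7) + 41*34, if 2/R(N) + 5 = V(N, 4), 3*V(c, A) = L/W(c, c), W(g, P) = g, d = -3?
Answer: 854270/613 ≈ 1393.6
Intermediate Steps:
L = 17/6 (L = 3 + (0/(-3) - 1/6) = 3 + (0*(-⅓) - 1*⅙) = 3 + (0 - ⅙) = 3 - ⅙ = 17/6 ≈ 2.8333)
V(c, A) = 17/(18*c) (V(c, A) = (17/(6*c))/3 = 17/(18*c))
R(N) = 2/(-5 + 17/(18*N))
R(7) + 41*34 = -36*7/(-17 + 90*7) + 41*34 = -36*7/(-17 + 630) + 1394 = -36*7/613 + 1394 = -36*7*1/613 + 1394 = -252/613 + 1394 = 854270/613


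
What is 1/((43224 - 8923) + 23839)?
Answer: 1/58140 ≈ 1.7200e-5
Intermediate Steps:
1/((43224 - 8923) + 23839) = 1/(34301 + 23839) = 1/58140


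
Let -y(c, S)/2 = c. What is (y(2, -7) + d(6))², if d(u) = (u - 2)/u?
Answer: 100/9 ≈ 11.111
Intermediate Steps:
y(c, S) = -2*c
d(u) = (-2 + u)/u
(y(2, -7) + d(6))² = (-2*2 + (-2 + 6)/6)² = (-4 + (⅙)*4)² = (-4 + ⅔)² = (-10/3)² = 100/9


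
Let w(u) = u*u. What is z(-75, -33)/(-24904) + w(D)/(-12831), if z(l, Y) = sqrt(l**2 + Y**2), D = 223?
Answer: -49729/12831 - 3*sqrt(746)/24904 ≈ -3.8790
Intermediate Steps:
w(u) = u**2
z(l, Y) = sqrt(Y**2 + l**2)
z(-75, -33)/(-24904) + w(D)/(-12831) = sqrt((-33)**2 + (-75)**2)/(-24904) + 223**2/(-12831) = sqrt(1089 + 5625)*(-1/24904) + 49729*(-1/12831) = sqrt(6714)*(-1/24904) - 49729/12831 = (3*sqrt(746))*(-1/24904) - 49729/12831 = -3*sqrt(746)/24904 - 49729/12831 = -49729/12831 - 3*sqrt(746)/24904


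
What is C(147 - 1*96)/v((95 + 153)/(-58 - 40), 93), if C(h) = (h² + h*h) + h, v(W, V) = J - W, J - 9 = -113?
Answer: -257397/4972 ≈ -51.769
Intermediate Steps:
J = -104 (J = 9 - 113 = -104)
v(W, V) = -104 - W
C(h) = h + 2*h² (C(h) = (h² + h²) + h = 2*h² + h = h + 2*h²)
C(147 - 1*96)/v((95 + 153)/(-58 - 40), 93) = ((147 - 1*96)*(1 + 2*(147 - 1*96)))/(-104 - (95 + 153)/(-58 - 40)) = ((147 - 96)*(1 + 2*(147 - 96)))/(-104 - 248/(-98)) = (51*(1 + 2*51))/(-104 - 248*(-1)/98) = (51*(1 + 102))/(-104 - 1*(-124/49)) = (51*103)/(-104 + 124/49) = 5253/(-4972/49) = 5253*(-49/4972) = -257397/4972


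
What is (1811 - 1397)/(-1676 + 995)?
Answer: -138/227 ≈ -0.60793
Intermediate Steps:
(1811 - 1397)/(-1676 + 995) = 414/(-681) = 414*(-1/681) = -138/227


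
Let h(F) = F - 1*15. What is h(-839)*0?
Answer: 0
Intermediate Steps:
h(F) = -15 + F (h(F) = F - 15 = -15 + F)
h(-839)*0 = (-15 - 839)*0 = -854*0 = 0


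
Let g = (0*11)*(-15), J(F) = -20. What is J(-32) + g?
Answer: -20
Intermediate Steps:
g = 0 (g = 0*(-15) = 0)
J(-32) + g = -20 + 0 = -20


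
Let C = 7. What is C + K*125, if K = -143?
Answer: -17868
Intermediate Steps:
C + K*125 = 7 - 143*125 = 7 - 17875 = -17868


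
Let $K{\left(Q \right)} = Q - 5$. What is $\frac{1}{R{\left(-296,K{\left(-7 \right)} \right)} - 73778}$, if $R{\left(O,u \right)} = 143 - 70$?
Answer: $- \frac{1}{73705} \approx -1.3568 \cdot 10^{-5}$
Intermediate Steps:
$K{\left(Q \right)} = -5 + Q$
$R{\left(O,u \right)} = 73$ ($R{\left(O,u \right)} = 143 - 70 = 73$)
$\frac{1}{R{\left(-296,K{\left(-7 \right)} \right)} - 73778} = \frac{1}{73 - 73778} = \frac{1}{-73705} = - \frac{1}{73705}$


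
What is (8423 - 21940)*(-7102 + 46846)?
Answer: -537219648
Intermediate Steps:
(8423 - 21940)*(-7102 + 46846) = -13517*39744 = -537219648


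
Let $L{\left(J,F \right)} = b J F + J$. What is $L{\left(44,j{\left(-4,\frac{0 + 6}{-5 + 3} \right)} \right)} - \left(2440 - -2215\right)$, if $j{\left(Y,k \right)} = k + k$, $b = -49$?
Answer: $8325$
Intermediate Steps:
$j{\left(Y,k \right)} = 2 k$
$L{\left(J,F \right)} = J - 49 F J$ ($L{\left(J,F \right)} = - 49 J F + J = - 49 F J + J = J - 49 F J$)
$L{\left(44,j{\left(-4,\frac{0 + 6}{-5 + 3} \right)} \right)} - \left(2440 - -2215\right) = 44 \left(1 - 49 \cdot 2 \frac{0 + 6}{-5 + 3}\right) - \left(2440 - -2215\right) = 44 \left(1 - 49 \cdot 2 \frac{6}{-2}\right) - \left(2440 + 2215\right) = 44 \left(1 - 49 \cdot 2 \cdot 6 \left(- \frac{1}{2}\right)\right) - 4655 = 44 \left(1 - 49 \cdot 2 \left(-3\right)\right) - 4655 = 44 \left(1 - -294\right) - 4655 = 44 \left(1 + 294\right) - 4655 = 44 \cdot 295 - 4655 = 12980 - 4655 = 8325$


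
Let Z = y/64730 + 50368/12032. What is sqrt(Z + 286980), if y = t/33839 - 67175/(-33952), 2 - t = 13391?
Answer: sqrt(54783615111596899294525698332832855)/436914402013960 ≈ 535.71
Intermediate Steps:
t = -13389 (t = 2 - 1*13391 = 2 - 13391 = -13389)
y = 1818551497/1148901728 (y = -13389/33839 - 67175/(-33952) = -13389*1/33839 - 67175*(-1/33952) = -13389/33839 + 67175/33952 = 1818551497/1148901728 ≈ 1.5829)
Z = 14632069913834679/3495315216111680 (Z = (1818551497/1148901728)/64730 + 50368/12032 = (1818551497/1148901728)*(1/64730) + 50368*(1/12032) = 1818551497/74368408853440 + 787/188 = 14632069913834679/3495315216111680 ≈ 4.1862)
sqrt(Z + 286980) = sqrt(14632069913834679/3495315216111680 + 286980) = sqrt(1003100192789643761079/3495315216111680) = sqrt(54783615111596899294525698332832855)/436914402013960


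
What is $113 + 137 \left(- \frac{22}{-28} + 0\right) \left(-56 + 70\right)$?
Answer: $1620$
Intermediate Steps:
$113 + 137 \left(- \frac{22}{-28} + 0\right) \left(-56 + 70\right) = 113 + 137 \left(\left(-22\right) \left(- \frac{1}{28}\right) + 0\right) 14 = 113 + 137 \left(\frac{11}{14} + 0\right) 14 = 113 + 137 \cdot \frac{11}{14} \cdot 14 = 113 + 137 \cdot 11 = 113 + 1507 = 1620$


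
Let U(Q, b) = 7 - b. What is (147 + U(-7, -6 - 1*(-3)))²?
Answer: 24649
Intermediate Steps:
(147 + U(-7, -6 - 1*(-3)))² = (147 + (7 - (-6 - 1*(-3))))² = (147 + (7 - (-6 + 3)))² = (147 + (7 - 1*(-3)))² = (147 + (7 + 3))² = (147 + 10)² = 157² = 24649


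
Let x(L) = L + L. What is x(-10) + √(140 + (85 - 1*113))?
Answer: -20 + 4*√7 ≈ -9.4170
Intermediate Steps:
x(L) = 2*L
x(-10) + √(140 + (85 - 1*113)) = 2*(-10) + √(140 + (85 - 1*113)) = -20 + √(140 + (85 - 113)) = -20 + √(140 - 28) = -20 + √112 = -20 + 4*√7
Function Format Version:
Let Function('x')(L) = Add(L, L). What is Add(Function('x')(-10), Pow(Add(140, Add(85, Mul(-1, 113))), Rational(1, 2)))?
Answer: Add(-20, Mul(4, Pow(7, Rational(1, 2)))) ≈ -9.4170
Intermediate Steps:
Function('x')(L) = Mul(2, L)
Add(Function('x')(-10), Pow(Add(140, Add(85, Mul(-1, 113))), Rational(1, 2))) = Add(Mul(2, -10), Pow(Add(140, Add(85, Mul(-1, 113))), Rational(1, 2))) = Add(-20, Pow(Add(140, Add(85, -113)), Rational(1, 2))) = Add(-20, Pow(Add(140, -28), Rational(1, 2))) = Add(-20, Pow(112, Rational(1, 2))) = Add(-20, Mul(4, Pow(7, Rational(1, 2))))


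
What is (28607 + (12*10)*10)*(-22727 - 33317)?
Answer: -1670503508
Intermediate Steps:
(28607 + (12*10)*10)*(-22727 - 33317) = (28607 + 120*10)*(-56044) = (28607 + 1200)*(-56044) = 29807*(-56044) = -1670503508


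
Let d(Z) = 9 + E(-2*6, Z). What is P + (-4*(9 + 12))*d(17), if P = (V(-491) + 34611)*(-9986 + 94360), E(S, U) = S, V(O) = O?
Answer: 2878841132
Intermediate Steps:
d(Z) = -3 (d(Z) = 9 - 2*6 = 9 - 12 = -3)
P = 2878840880 (P = (-491 + 34611)*(-9986 + 94360) = 34120*84374 = 2878840880)
P + (-4*(9 + 12))*d(17) = 2878840880 - 4*(9 + 12)*(-3) = 2878840880 - 4*21*(-3) = 2878840880 - 84*(-3) = 2878840880 + 252 = 2878841132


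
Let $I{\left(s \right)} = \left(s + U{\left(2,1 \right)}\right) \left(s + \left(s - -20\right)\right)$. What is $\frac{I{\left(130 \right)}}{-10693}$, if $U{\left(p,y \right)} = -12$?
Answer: $- \frac{33040}{10693} \approx -3.0899$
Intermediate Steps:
$I{\left(s \right)} = \left(-12 + s\right) \left(20 + 2 s\right)$ ($I{\left(s \right)} = \left(s - 12\right) \left(s + \left(s - -20\right)\right) = \left(-12 + s\right) \left(s + \left(s + 20\right)\right) = \left(-12 + s\right) \left(s + \left(20 + s\right)\right) = \left(-12 + s\right) \left(20 + 2 s\right)$)
$\frac{I{\left(130 \right)}}{-10693} = \frac{-240 - 520 + 2 \cdot 130^{2}}{-10693} = \left(-240 - 520 + 2 \cdot 16900\right) \left(- \frac{1}{10693}\right) = \left(-240 - 520 + 33800\right) \left(- \frac{1}{10693}\right) = 33040 \left(- \frac{1}{10693}\right) = - \frac{33040}{10693}$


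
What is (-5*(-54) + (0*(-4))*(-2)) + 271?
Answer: 541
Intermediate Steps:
(-5*(-54) + (0*(-4))*(-2)) + 271 = (270 + 0*(-2)) + 271 = (270 + 0) + 271 = 270 + 271 = 541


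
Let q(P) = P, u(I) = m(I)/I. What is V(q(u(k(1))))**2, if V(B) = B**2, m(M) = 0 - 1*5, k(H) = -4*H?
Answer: 625/256 ≈ 2.4414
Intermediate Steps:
m(M) = -5 (m(M) = 0 - 5 = -5)
u(I) = -5/I
V(q(u(k(1))))**2 = ((-5/((-4*1)))**2)**2 = ((-5/(-4))**2)**2 = ((-5*(-1/4))**2)**2 = ((5/4)**2)**2 = (25/16)**2 = 625/256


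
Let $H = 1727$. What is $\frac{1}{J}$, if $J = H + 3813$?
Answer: $\frac{1}{5540} \approx 0.00018051$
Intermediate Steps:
$J = 5540$ ($J = 1727 + 3813 = 5540$)
$\frac{1}{J} = \frac{1}{5540}$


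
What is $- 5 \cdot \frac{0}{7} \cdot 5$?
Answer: $0$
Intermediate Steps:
$- 5 \cdot \frac{0}{7} \cdot 5 = - 5 \cdot 0 \cdot \frac{1}{7} \cdot 5 = \left(-5\right) 0 \cdot 5 = 0 \cdot 5 = 0$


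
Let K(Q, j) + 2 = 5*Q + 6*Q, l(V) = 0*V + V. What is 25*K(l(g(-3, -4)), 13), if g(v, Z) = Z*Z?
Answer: 4350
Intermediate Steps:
g(v, Z) = Z²
l(V) = V (l(V) = 0 + V = V)
K(Q, j) = -2 + 11*Q (K(Q, j) = -2 + (5*Q + 6*Q) = -2 + 11*Q)
25*K(l(g(-3, -4)), 13) = 25*(-2 + 11*(-4)²) = 25*(-2 + 11*16) = 25*(-2 + 176) = 25*174 = 4350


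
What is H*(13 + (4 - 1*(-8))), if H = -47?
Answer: -1175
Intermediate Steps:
H*(13 + (4 - 1*(-8))) = -47*(13 + (4 - 1*(-8))) = -47*(13 + (4 + 8)) = -47*(13 + 12) = -47*25 = -1175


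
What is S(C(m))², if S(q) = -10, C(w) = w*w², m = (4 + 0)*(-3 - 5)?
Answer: 100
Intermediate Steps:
m = -32 (m = 4*(-8) = -32)
C(w) = w³
S(C(m))² = (-10)² = 100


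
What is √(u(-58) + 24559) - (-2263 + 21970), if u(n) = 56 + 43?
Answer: -19707 + √24658 ≈ -19550.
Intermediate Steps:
u(n) = 99
√(u(-58) + 24559) - (-2263 + 21970) = √(99 + 24559) - (-2263 + 21970) = √24658 - 1*19707 = √24658 - 19707 = -19707 + √24658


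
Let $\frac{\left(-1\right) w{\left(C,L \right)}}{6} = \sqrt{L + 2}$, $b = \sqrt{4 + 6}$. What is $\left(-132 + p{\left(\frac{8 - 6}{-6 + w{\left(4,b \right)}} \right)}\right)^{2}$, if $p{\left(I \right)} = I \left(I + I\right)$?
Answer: $\frac{4 \left(-1 + 594 \left(1 + \sqrt{2 + \sqrt{10}}\right)^{2}\right)^{2}}{81 \left(1 + \sqrt{2 + \sqrt{10}}\right)^{4}} \approx 17419.0$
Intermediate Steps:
$b = \sqrt{10} \approx 3.1623$
$w{\left(C,L \right)} = - 6 \sqrt{2 + L}$ ($w{\left(C,L \right)} = - 6 \sqrt{L + 2} = - 6 \sqrt{2 + L}$)
$p{\left(I \right)} = 2 I^{2}$ ($p{\left(I \right)} = I 2 I = 2 I^{2}$)
$\left(-132 + p{\left(\frac{8 - 6}{-6 + w{\left(4,b \right)}} \right)}\right)^{2} = \left(-132 + 2 \left(\frac{8 - 6}{-6 - 6 \sqrt{2 + \sqrt{10}}}\right)^{2}\right)^{2} = \left(-132 + 2 \left(\frac{2}{-6 - 6 \sqrt{2 + \sqrt{10}}}\right)^{2}\right)^{2} = \left(-132 + 2 \frac{4}{\left(-6 - 6 \sqrt{2 + \sqrt{10}}\right)^{2}}\right)^{2} = \left(-132 + \frac{8}{\left(-6 - 6 \sqrt{2 + \sqrt{10}}\right)^{2}}\right)^{2}$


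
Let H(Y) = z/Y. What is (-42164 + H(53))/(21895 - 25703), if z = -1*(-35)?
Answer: 2234657/201824 ≈ 11.072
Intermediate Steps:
z = 35
H(Y) = 35/Y
(-42164 + H(53))/(21895 - 25703) = (-42164 + 35/53)/(21895 - 25703) = (-42164 + 35*(1/53))/(-3808) = (-42164 + 35/53)*(-1/3808) = -2234657/53*(-1/3808) = 2234657/201824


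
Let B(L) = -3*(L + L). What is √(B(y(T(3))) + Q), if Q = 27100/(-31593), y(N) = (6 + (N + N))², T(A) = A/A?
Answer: 2*I*√96033336879/31593 ≈ 19.618*I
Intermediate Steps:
T(A) = 1
y(N) = (6 + 2*N)²
B(L) = -6*L
Q = -27100/31593 (Q = 27100*(-1/31593) = -27100/31593 ≈ -0.85779)
√(B(y(T(3))) + Q) = √(-24*(3 + 1)² - 27100/31593) = √(-24*4² - 27100/31593) = √(-24*16 - 27100/31593) = √(-6*64 - 27100/31593) = √(-384 - 27100/31593) = √(-12158812/31593) = 2*I*√96033336879/31593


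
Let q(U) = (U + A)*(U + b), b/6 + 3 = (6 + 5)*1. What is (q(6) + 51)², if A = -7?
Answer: 9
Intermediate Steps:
b = 48 (b = -18 + 6*((6 + 5)*1) = -18 + 6*(11*1) = -18 + 6*11 = -18 + 66 = 48)
q(U) = (-7 + U)*(48 + U) (q(U) = (U - 7)*(U + 48) = (-7 + U)*(48 + U))
(q(6) + 51)² = ((-336 + 6² + 41*6) + 51)² = ((-336 + 36 + 246) + 51)² = (-54 + 51)² = (-3)² = 9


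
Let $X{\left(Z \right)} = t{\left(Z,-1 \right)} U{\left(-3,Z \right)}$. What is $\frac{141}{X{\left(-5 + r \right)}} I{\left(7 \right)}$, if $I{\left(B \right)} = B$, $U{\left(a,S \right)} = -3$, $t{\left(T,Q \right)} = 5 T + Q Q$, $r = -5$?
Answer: $\frac{47}{7} \approx 6.7143$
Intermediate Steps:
$t{\left(T,Q \right)} = Q^{2} + 5 T$ ($t{\left(T,Q \right)} = 5 T + Q^{2} = Q^{2} + 5 T$)
$X{\left(Z \right)} = -3 - 15 Z$ ($X{\left(Z \right)} = \left(\left(-1\right)^{2} + 5 Z\right) \left(-3\right) = \left(1 + 5 Z\right) \left(-3\right) = -3 - 15 Z$)
$\frac{141}{X{\left(-5 + r \right)}} I{\left(7 \right)} = \frac{141}{-3 - 15 \left(-5 - 5\right)} 7 = \frac{141}{-3 - -150} \cdot 7 = \frac{141}{-3 + 150} \cdot 7 = \frac{141}{147} \cdot 7 = 141 \cdot \frac{1}{147} \cdot 7 = \frac{47}{49} \cdot 7 = \frac{47}{7}$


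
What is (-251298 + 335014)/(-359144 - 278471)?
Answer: -83716/637615 ≈ -0.13130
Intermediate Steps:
(-251298 + 335014)/(-359144 - 278471) = 83716/(-637615) = 83716*(-1/637615) = -83716/637615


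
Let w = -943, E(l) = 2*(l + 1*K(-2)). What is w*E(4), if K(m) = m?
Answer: -3772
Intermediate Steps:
E(l) = -4 + 2*l (E(l) = 2*(l + 1*(-2)) = 2*(l - 2) = 2*(-2 + l) = -4 + 2*l)
w*E(4) = -943*(-4 + 2*4) = -943*(-4 + 8) = -943*4 = -3772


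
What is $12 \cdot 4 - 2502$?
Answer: $-2454$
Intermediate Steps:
$12 \cdot 4 - 2502 = 48 - 2502 = -2454$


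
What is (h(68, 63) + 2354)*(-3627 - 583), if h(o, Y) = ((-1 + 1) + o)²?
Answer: -29377380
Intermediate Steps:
h(o, Y) = o² (h(o, Y) = (0 + o)² = o²)
(h(68, 63) + 2354)*(-3627 - 583) = (68² + 2354)*(-3627 - 583) = (4624 + 2354)*(-4210) = 6978*(-4210) = -29377380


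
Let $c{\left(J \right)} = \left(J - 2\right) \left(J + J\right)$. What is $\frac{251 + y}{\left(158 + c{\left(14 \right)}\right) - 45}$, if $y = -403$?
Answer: $- \frac{152}{449} \approx -0.33853$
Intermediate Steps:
$c{\left(J \right)} = 2 J \left(-2 + J\right)$ ($c{\left(J \right)} = \left(-2 + J\right) 2 J = 2 J \left(-2 + J\right)$)
$\frac{251 + y}{\left(158 + c{\left(14 \right)}\right) - 45} = \frac{251 - 403}{\left(158 + 2 \cdot 14 \left(-2 + 14\right)\right) - 45} = - \frac{152}{\left(158 + 2 \cdot 14 \cdot 12\right) - 45} = - \frac{152}{\left(158 + 336\right) - 45} = - \frac{152}{494 - 45} = - \frac{152}{449}$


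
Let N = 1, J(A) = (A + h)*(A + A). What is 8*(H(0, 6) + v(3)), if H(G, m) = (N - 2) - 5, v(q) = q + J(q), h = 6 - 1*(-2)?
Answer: 504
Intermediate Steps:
h = 8 (h = 6 + 2 = 8)
J(A) = 2*A*(8 + A) (J(A) = (A + 8)*(A + A) = (8 + A)*(2*A) = 2*A*(8 + A))
v(q) = q + 2*q*(8 + q)
H(G, m) = -6 (H(G, m) = (1 - 2) - 5 = -1 - 5 = -6)
8*(H(0, 6) + v(3)) = 8*(-6 + 3*(17 + 2*3)) = 8*(-6 + 3*(17 + 6)) = 8*(-6 + 3*23) = 8*(-6 + 69) = 8*63 = 504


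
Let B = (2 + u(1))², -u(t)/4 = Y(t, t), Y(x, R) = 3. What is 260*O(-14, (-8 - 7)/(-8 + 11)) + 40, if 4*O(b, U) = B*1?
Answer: 6540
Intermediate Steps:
u(t) = -12 (u(t) = -4*3 = -12)
B = 100 (B = (2 - 12)² = (-10)² = 100)
O(b, U) = 25 (O(b, U) = (100*1)/4 = (¼)*100 = 25)
260*O(-14, (-8 - 7)/(-8 + 11)) + 40 = 260*25 + 40 = 6500 + 40 = 6540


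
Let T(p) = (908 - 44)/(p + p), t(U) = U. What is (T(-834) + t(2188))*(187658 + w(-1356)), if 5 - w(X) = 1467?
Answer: 56614755760/139 ≈ 4.0730e+8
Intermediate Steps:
T(p) = 432/p (T(p) = 864/((2*p)) = 864*(1/(2*p)) = 432/p)
w(X) = -1462 (w(X) = 5 - 1*1467 = 5 - 1467 = -1462)
(T(-834) + t(2188))*(187658 + w(-1356)) = (432/(-834) + 2188)*(187658 - 1462) = (432*(-1/834) + 2188)*186196 = (-72/139 + 2188)*186196 = (304060/139)*186196 = 56614755760/139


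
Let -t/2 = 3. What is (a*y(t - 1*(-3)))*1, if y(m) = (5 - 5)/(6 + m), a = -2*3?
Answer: 0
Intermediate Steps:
t = -6 (t = -2*3 = -6)
a = -6
y(m) = 0 (y(m) = 0/(6 + m) = 0)
(a*y(t - 1*(-3)))*1 = -6*0*1 = 0*1 = 0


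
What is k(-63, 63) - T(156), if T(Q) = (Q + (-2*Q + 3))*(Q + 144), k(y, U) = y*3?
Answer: 45711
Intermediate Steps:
k(y, U) = 3*y
T(Q) = (3 - Q)*(144 + Q) (T(Q) = (Q + (3 - 2*Q))*(144 + Q) = (3 - Q)*(144 + Q))
k(-63, 63) - T(156) = 3*(-63) - (432 - 1*156² - 141*156) = -189 - (432 - 1*24336 - 21996) = -189 - (432 - 24336 - 21996) = -189 - 1*(-45900) = -189 + 45900 = 45711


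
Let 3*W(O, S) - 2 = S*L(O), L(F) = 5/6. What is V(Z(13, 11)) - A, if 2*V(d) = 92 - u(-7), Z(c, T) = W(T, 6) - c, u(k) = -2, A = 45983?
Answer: -45936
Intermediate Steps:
L(F) = ⅚ (L(F) = 5*(⅙) = ⅚)
W(O, S) = ⅔ + 5*S/18 (W(O, S) = ⅔ + (S*(⅚))/3 = ⅔ + (5*S/6)/3 = ⅔ + 5*S/18)
Z(c, T) = 7/3 - c (Z(c, T) = (⅔ + (5/18)*6) - c = (⅔ + 5/3) - c = 7/3 - c)
V(d) = 47 (V(d) = (92 - 1*(-2))/2 = (92 + 2)/2 = (½)*94 = 47)
V(Z(13, 11)) - A = 47 - 1*45983 = 47 - 45983 = -45936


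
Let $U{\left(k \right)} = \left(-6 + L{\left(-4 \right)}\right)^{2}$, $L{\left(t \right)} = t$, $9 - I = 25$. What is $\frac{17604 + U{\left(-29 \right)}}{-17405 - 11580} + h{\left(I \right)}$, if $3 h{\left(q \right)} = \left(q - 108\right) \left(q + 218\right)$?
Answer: $- \frac{726069392}{86955} \approx -8349.9$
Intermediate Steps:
$I = -16$ ($I = 9 - 25 = -16$)
$U{\left(k \right)} = 100$ ($U{\left(k \right)} = \left(-6 - 4\right)^{2} = \left(-10\right)^{2} = 100$)
$h{\left(q \right)} = \frac{\left(-108 + q\right) \left(218 + q\right)}{3}$ ($h{\left(q \right)} = \frac{\left(q - 108\right) \left(q + 218\right)}{3} = \frac{\left(-108 + q\right) \left(218 + q\right)}{3}$)
$\frac{17604 + U{\left(-29 \right)}}{-17405 - 11580} + h{\left(I \right)} = \frac{17604 + 100}{-17405 - 11580} + \left(-7848 + \frac{\left(-16\right)^{2}}{3} + \frac{110}{3} \left(-16\right)\right) = \frac{17704}{-28985} - \frac{25048}{3} = 17704 \left(- \frac{1}{28985}\right) - \frac{25048}{3} = - \frac{17704}{28985} - \frac{25048}{3} = - \frac{726069392}{86955}$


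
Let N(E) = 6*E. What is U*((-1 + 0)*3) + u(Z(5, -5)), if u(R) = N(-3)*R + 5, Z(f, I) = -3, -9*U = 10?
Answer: 187/3 ≈ 62.333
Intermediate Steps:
U = -10/9 (U = -1/9*10 = -10/9 ≈ -1.1111)
u(R) = 5 - 18*R (u(R) = (6*(-3))*R + 5 = -18*R + 5 = 5 - 18*R)
U*((-1 + 0)*3) + u(Z(5, -5)) = -10*(-1 + 0)*3/9 + (5 - 18*(-3)) = -(-10)*3/9 + (5 + 54) = -10/9*(-3) + 59 = 10/3 + 59 = 187/3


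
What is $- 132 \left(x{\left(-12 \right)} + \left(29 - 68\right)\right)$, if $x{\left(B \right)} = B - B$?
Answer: $5148$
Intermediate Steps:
$x{\left(B \right)} = 0$
$- 132 \left(x{\left(-12 \right)} + \left(29 - 68\right)\right) = - 132 \left(0 + \left(29 - 68\right)\right) = - 132 \left(0 - 39\right) = \left(-132\right) \left(-39\right) = 5148$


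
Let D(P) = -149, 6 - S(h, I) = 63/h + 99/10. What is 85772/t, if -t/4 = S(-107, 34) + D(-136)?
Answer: 22944010/162973 ≈ 140.78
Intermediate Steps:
S(h, I) = -39/10 - 63/h (S(h, I) = 6 - (63/h + 99/10) = 6 - (99/10 + 63/h) = 6 + (-99/10 - 63/h) = -39/10 - 63/h)
t = 325946/535 (t = -4*((-39/10 - 63/(-107)) - 149) = -4*((-39/10 - 63*(-1/107)) - 149) = -4*((-39/10 + 63/107) - 149) = -4*(-3543/1070 - 149) = -4*(-162973/1070) = 325946/535 ≈ 609.25)
85772/t = 85772/(325946/535) = 85772*(535/325946) = 22944010/162973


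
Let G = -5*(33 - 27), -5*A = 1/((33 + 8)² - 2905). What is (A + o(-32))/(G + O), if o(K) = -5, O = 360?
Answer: -30599/2019600 ≈ -0.015151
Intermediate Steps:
A = 1/6120 (A = -1/(5*((33 + 8)² - 2905)) = -1/(5*(41² - 2905)) = -1/(5*(1681 - 2905)) = -⅕/(-1224) = -⅕*(-1/1224) = 1/6120 ≈ 0.00016340)
G = -30 (G = -5*6 = -30)
(A + o(-32))/(G + O) = (1/6120 - 5)/(-30 + 360) = -30599/6120/330 = -30599/6120*1/330 = -30599/2019600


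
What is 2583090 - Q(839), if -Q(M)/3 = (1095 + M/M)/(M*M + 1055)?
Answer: 75875685797/29374 ≈ 2.5831e+6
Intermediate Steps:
Q(M) = -3288/(1055 + M²) (Q(M) = -3*(1095 + M/M)/(M*M + 1055) = -3*(1095 + 1)/(M² + 1055) = -3288/(1055 + M²))
2583090 - Q(839) = 2583090 - (-3288)/(1055 + 839²) = 2583090 - (-3288)/(1055 + 703921) = 2583090 - (-3288)/704976 = 2583090 - 1*(-137/29374) = 2583090 + 137/29374 = 75875685797/29374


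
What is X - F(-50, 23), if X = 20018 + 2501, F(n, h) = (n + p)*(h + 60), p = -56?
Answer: 31317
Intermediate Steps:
F(n, h) = (-56 + n)*(60 + h) (F(n, h) = (n - 56)*(h + 60) = (-56 + n)*(60 + h))
X = 22519
X - F(-50, 23) = 22519 - (-3360 - 56*23 + 60*(-50) + 23*(-50)) = 22519 - (-3360 - 1288 - 3000 - 1150) = 22519 - 1*(-8798) = 22519 + 8798 = 31317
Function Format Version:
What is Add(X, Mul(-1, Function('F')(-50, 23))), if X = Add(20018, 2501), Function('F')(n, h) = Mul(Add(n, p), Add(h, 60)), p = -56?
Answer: 31317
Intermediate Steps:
Function('F')(n, h) = Mul(Add(-56, n), Add(60, h)) (Function('F')(n, h) = Mul(Add(n, -56), Add(h, 60)) = Mul(Add(-56, n), Add(60, h)))
X = 22519
Add(X, Mul(-1, Function('F')(-50, 23))) = Add(22519, Mul(-1, Add(-3360, Mul(-56, 23), Mul(60, -50), Mul(23, -50)))) = Add(22519, Mul(-1, Add(-3360, -1288, -3000, -1150))) = Add(22519, Mul(-1, -8798)) = Add(22519, 8798) = 31317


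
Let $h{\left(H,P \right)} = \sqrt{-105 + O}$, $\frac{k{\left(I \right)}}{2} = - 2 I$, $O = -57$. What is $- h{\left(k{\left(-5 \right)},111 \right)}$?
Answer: $- 9 i \sqrt{2} \approx - 12.728 i$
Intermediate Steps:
$k{\left(I \right)} = - 4 I$ ($k{\left(I \right)} = 2 \left(- 2 I\right) = - 4 I$)
$h{\left(H,P \right)} = 9 i \sqrt{2}$ ($h{\left(H,P \right)} = \sqrt{-105 - 57} = \sqrt{-162} = 9 i \sqrt{2}$)
$- h{\left(k{\left(-5 \right)},111 \right)} = - 9 i \sqrt{2}$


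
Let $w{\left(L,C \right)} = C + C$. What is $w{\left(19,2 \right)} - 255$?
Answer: $-251$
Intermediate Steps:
$w{\left(L,C \right)} = 2 C$
$w{\left(19,2 \right)} - 255 = 2 \cdot 2 - 255 = 4 - 255 = -251$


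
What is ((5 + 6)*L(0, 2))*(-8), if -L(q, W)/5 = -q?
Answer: 0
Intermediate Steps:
L(q, W) = 5*q (L(q, W) = -(-5)*q = 5*q)
((5 + 6)*L(0, 2))*(-8) = ((5 + 6)*(5*0))*(-8) = (11*0)*(-8) = 0*(-8) = 0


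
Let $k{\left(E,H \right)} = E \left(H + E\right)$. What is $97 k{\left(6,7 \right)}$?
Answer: $7566$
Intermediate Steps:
$k{\left(E,H \right)} = E \left(E + H\right)$
$97 k{\left(6,7 \right)} = 97 \cdot 6 \left(6 + 7\right) = 97 \cdot 6 \cdot 13 = 97 \cdot 78 = 7566$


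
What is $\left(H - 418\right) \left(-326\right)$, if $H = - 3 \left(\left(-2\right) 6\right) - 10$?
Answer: $127792$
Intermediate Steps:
$H = 26$ ($H = \left(-3\right) \left(-12\right) - 10 = 36 - 10 = 26$)
$\left(H - 418\right) \left(-326\right) = \left(26 - 418\right) \left(-326\right) = \left(-392\right) \left(-326\right) = 127792$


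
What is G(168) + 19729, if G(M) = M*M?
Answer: 47953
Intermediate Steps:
G(M) = M²
G(168) + 19729 = 168² + 19729 = 28224 + 19729 = 47953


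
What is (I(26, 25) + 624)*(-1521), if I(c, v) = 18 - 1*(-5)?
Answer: -984087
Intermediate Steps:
I(c, v) = 23 (I(c, v) = 18 + 5 = 23)
(I(26, 25) + 624)*(-1521) = (23 + 624)*(-1521) = 647*(-1521) = -984087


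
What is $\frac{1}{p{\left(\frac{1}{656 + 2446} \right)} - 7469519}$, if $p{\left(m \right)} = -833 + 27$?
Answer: $- \frac{1}{7470325} \approx -1.3386 \cdot 10^{-7}$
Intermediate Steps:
$p{\left(m \right)} = -806$
$\frac{1}{p{\left(\frac{1}{656 + 2446} \right)} - 7469519} = \frac{1}{-806 - 7469519} = \frac{1}{-7470325} = - \frac{1}{7470325}$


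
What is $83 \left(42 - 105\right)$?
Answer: $-5229$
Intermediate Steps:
$83 \left(42 - 105\right) = 83 \left(-63\right) = -5229$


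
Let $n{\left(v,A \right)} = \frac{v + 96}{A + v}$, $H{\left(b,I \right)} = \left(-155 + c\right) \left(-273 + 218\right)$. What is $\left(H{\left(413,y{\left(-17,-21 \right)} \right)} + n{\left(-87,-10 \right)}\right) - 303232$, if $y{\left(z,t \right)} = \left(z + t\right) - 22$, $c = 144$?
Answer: $- \frac{29354828}{97} \approx -3.0263 \cdot 10^{5}$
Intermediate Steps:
$y{\left(z,t \right)} = -22 + t + z$ ($y{\left(z,t \right)} = \left(t + z\right) - 22 = -22 + t + z$)
$H{\left(b,I \right)} = 605$ ($H{\left(b,I \right)} = \left(-155 + 144\right) \left(-273 + 218\right) = \left(-11\right) \left(-55\right) = 605$)
$n{\left(v,A \right)} = \frac{96 + v}{A + v}$
$\left(H{\left(413,y{\left(-17,-21 \right)} \right)} + n{\left(-87,-10 \right)}\right) - 303232 = \left(605 + \frac{96 - 87}{-10 - 87}\right) - 303232 = \left(605 + \frac{1}{-97} \cdot 9\right) - 303232 = \left(605 - \frac{9}{97}\right) - 303232 = \frac{58676}{97} - 303232 = - \frac{29354828}{97}$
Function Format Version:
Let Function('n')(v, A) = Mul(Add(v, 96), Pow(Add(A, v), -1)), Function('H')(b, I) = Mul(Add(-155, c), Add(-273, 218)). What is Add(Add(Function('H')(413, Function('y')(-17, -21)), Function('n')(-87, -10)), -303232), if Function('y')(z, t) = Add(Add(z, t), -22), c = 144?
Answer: Rational(-29354828, 97) ≈ -3.0263e+5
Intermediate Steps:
Function('y')(z, t) = Add(-22, t, z) (Function('y')(z, t) = Add(Add(t, z), -22) = Add(-22, t, z))
Function('H')(b, I) = 605 (Function('H')(b, I) = Mul(Add(-155, 144), Add(-273, 218)) = Mul(-11, -55) = 605)
Function('n')(v, A) = Mul(Pow(Add(A, v), -1), Add(96, v)) (Function('n')(v, A) = Mul(Add(96, v), Pow(Add(A, v), -1)) = Mul(Pow(Add(A, v), -1), Add(96, v)))
Add(Add(Function('H')(413, Function('y')(-17, -21)), Function('n')(-87, -10)), -303232) = Add(Add(605, Mul(Pow(Add(-10, -87), -1), Add(96, -87))), -303232) = Add(Add(605, Mul(Pow(-97, -1), 9)), -303232) = Add(Add(605, Mul(Rational(-1, 97), 9)), -303232) = Add(Add(605, Rational(-9, 97)), -303232) = Add(Rational(58676, 97), -303232) = Rational(-29354828, 97)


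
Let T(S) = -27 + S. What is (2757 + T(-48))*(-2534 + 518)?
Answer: -5406912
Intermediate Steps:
(2757 + T(-48))*(-2534 + 518) = (2757 + (-27 - 48))*(-2534 + 518) = (2757 - 75)*(-2016) = 2682*(-2016) = -5406912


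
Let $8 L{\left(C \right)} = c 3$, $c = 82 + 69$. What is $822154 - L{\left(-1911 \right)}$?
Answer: $\frac{6576779}{8} \approx 8.221 \cdot 10^{5}$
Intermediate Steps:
$c = 151$
$L{\left(C \right)} = \frac{453}{8}$ ($L{\left(C \right)} = \frac{151 \cdot 3}{8} = \frac{1}{8} \cdot 453 = \frac{453}{8}$)
$822154 - L{\left(-1911 \right)} = 822154 - \frac{453}{8} = \frac{6576779}{8}$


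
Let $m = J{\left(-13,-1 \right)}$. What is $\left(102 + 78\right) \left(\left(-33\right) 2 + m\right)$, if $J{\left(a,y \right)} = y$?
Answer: $-12060$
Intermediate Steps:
$m = -1$
$\left(102 + 78\right) \left(\left(-33\right) 2 + m\right) = \left(102 + 78\right) \left(\left(-33\right) 2 - 1\right) = 180 \left(-66 - 1\right) = 180 \left(-67\right) = -12060$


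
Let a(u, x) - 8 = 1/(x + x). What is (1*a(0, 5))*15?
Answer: 243/2 ≈ 121.50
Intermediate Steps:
a(u, x) = 8 + 1/(2*x) (a(u, x) = 8 + 1/(x + x) = 8 + 1/(2*x))
(1*a(0, 5))*15 = (1*(8 + (½)/5))*15 = (1*(8 + (½)*(⅕)))*15 = (1*(8 + ⅒))*15 = (1*(81/10))*15 = (81/10)*15 = 243/2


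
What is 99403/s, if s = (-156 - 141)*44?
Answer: -99403/13068 ≈ -7.6066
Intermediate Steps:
s = -13068 (s = -297*44 = -13068)
99403/s = 99403/(-13068) = 99403*(-1/13068) = -99403/13068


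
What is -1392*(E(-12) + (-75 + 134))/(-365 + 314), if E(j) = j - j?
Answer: 27376/17 ≈ 1610.4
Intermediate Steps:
E(j) = 0
-1392*(E(-12) + (-75 + 134))/(-365 + 314) = -1392*(0 + (-75 + 134))/(-365 + 314) = -1392*(0 + 59)/(-51) = -82128*(-1)/51 = -1392*(-59/51) = 27376/17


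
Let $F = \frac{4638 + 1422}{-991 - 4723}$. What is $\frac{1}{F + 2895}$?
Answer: $\frac{2857}{8267985} \approx 0.00034555$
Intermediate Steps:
$F = - \frac{3030}{2857}$ ($F = \frac{6060}{-5714} = 6060 \left(- \frac{1}{5714}\right) = - \frac{3030}{2857} \approx -1.0606$)
$\frac{1}{F + 2895} = \frac{1}{- \frac{3030}{2857} + 2895} = \frac{1}{\frac{8267985}{2857}} = \frac{2857}{8267985}$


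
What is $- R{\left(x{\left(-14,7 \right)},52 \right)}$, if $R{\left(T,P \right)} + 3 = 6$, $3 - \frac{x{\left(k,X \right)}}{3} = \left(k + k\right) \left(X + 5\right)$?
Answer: $-3$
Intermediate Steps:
$x{\left(k,X \right)} = 9 - 6 k \left(5 + X\right)$ ($x{\left(k,X \right)} = 9 - 3 \left(k + k\right) \left(X + 5\right) = 9 - 3 \cdot 2 k \left(5 + X\right) = 9 - 6 k \left(5 + X\right)$)
$R{\left(T,P \right)} = 3$ ($R{\left(T,P \right)} = -3 + 6 = 3$)
$- R{\left(x{\left(-14,7 \right)},52 \right)} = \left(-1\right) 3 = -3$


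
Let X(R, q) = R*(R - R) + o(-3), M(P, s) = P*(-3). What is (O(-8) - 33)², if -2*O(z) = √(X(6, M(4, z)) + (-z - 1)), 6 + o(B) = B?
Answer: (66 + I*√2)²/4 ≈ 1088.5 + 46.669*I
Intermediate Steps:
o(B) = -6 + B
M(P, s) = -3*P
X(R, q) = -9 (X(R, q) = R*(R - R) + (-6 - 3) = R*0 - 9 = 0 - 9 = -9)
O(z) = -√(-10 - z)/2 (O(z) = -√(-9 + (-z - 1))/2 = -√(-9 + (-1 - z))/2 = -√(-10 - z)/2)
(O(-8) - 33)² = (-√(-10 - 1*(-8))/2 - 33)² = (-√(-10 + 8)/2 - 33)² = (-I*√2/2 - 33)² = (-33 - I*√2/2)²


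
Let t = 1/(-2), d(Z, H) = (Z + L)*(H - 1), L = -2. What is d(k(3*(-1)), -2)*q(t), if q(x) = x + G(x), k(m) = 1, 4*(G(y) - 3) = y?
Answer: 57/8 ≈ 7.1250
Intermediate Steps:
G(y) = 3 + y/4
d(Z, H) = (-1 + H)*(-2 + Z) (d(Z, H) = (Z - 2)*(H - 1) = (-2 + Z)*(-1 + H) = (-1 + H)*(-2 + Z))
t = -½ ≈ -0.50000
q(x) = 3 + 5*x/4 (q(x) = x + (3 + x/4) = 3 + 5*x/4)
d(k(3*(-1)), -2)*q(t) = (2 - 1*1 - 2*(-2) - 2*1)*(3 + (5/4)*(-½)) = (2 - 1 + 4 - 2)*(3 - 5/8) = 3*(19/8) = 57/8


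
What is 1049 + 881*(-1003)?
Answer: -882594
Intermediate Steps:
1049 + 881*(-1003) = 1049 - 883643 = -882594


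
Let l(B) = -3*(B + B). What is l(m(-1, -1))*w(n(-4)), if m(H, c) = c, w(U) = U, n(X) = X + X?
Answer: -48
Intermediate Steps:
n(X) = 2*X
l(B) = -6*B
l(m(-1, -1))*w(n(-4)) = (-6*(-1))*(2*(-4)) = 6*(-8) = -48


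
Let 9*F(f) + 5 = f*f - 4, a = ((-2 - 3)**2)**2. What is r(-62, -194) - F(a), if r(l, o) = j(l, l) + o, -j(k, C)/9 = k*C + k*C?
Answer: -1015090/9 ≈ -1.1279e+5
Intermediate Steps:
j(k, C) = -18*C*k (j(k, C) = -9*(k*C + k*C) = -9*(C*k + C*k) = -18*C*k)
r(l, o) = o - 18*l**2 (r(l, o) = -18*l*l + o = -18*l**2 + o = o - 18*l**2)
a = 625 (a = ((-5)**2)**2 = 25**2 = 625)
F(f) = -1 + f**2/9 (F(f) = -5/9 + (f*f - 4)/9 = -5/9 + (f**2 - 4)/9 = -5/9 + (-4 + f**2)/9 = -5/9 + (-4/9 + f**2/9) = -1 + f**2/9)
r(-62, -194) - F(a) = (-194 - 18*(-62)**2) - (-1 + (1/9)*625**2) = (-194 - 18*3844) - (-1 + (1/9)*390625) = (-194 - 69192) - (-1 + 390625/9) = -69386 - 1*390616/9 = -69386 - 390616/9 = -1015090/9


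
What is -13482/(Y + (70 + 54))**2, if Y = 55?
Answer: -13482/32041 ≈ -0.42077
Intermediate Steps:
-13482/(Y + (70 + 54))**2 = -13482/(55 + (70 + 54))**2 = -13482/(55 + 124)**2 = -13482/(179**2) = -13482/32041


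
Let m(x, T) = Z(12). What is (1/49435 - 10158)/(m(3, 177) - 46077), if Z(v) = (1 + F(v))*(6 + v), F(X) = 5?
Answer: 71737247/324639645 ≈ 0.22097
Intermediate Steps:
Z(v) = 36 + 6*v (Z(v) = (1 + 5)*(6 + v) = 6*(6 + v) = 36 + 6*v)
m(x, T) = 108 (m(x, T) = 36 + 6*12 = 36 + 72 = 108)
(1/49435 - 10158)/(m(3, 177) - 46077) = (1/49435 - 10158)/(108 - 46077) = (1/49435 - 10158)/(-45969) = -502160729/49435*(-1/45969) = 71737247/324639645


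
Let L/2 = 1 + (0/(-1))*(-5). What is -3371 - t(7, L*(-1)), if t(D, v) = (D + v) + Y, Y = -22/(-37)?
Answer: -124934/37 ≈ -3376.6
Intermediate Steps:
L = 2 (L = 2*(1 + (0/(-1))*(-5)) = 2*(1 + (0*(-1))*(-5)) = 2*(1 + 0*(-5)) = 2*(1 + 0) = 2*1 = 2)
Y = 22/37 (Y = -22*(-1/37) = 22/37 ≈ 0.59459)
t(D, v) = 22/37 + D + v (t(D, v) = (D + v) + 22/37 = 22/37 + D + v)
-3371 - t(7, L*(-1)) = -3371 - (22/37 + 7 + 2*(-1)) = -3371 - (22/37 + 7 - 2) = -3371 - 1*207/37 = -3371 - 207/37 = -124934/37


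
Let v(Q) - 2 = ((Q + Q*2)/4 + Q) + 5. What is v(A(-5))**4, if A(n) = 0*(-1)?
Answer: 2401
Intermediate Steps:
A(n) = 0
v(Q) = 7 + 7*Q/4 (v(Q) = 2 + (((Q + Q*2)/4 + Q) + 5) = 2 + (((Q + 2*Q)*(1/4) + Q) + 5) = 2 + (((3*Q)*(1/4) + Q) + 5) = 2 + ((3*Q/4 + Q) + 5) = 2 + (7*Q/4 + 5) = 2 + (5 + 7*Q/4) = 7 + 7*Q/4)
v(A(-5))**4 = (7 + (7/4)*0)**4 = (7 + 0)**4 = 7**4 = 2401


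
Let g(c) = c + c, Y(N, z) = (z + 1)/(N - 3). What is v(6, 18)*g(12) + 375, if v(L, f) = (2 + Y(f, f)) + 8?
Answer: 3227/5 ≈ 645.40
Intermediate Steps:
Y(N, z) = (1 + z)/(-3 + N)
g(c) = 2*c
v(L, f) = 10 + (1 + f)/(-3 + f) (v(L, f) = (2 + (1 + f)/(-3 + f)) + 8 = 10 + (1 + f)/(-3 + f))
v(6, 18)*g(12) + 375 = ((-29 + 11*18)/(-3 + 18))*(2*12) + 375 = ((-29 + 198)/15)*24 + 375 = ((1/15)*169)*24 + 375 = (169/15)*24 + 375 = 1352/5 + 375 = 3227/5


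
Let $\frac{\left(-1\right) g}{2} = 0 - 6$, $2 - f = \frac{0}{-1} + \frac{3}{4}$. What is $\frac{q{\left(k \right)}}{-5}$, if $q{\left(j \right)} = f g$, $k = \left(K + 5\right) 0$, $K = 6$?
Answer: $-3$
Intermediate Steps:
$k = 0$ ($k = \left(6 + 5\right) 0 = 11 \cdot 0 = 0$)
$f = \frac{5}{4}$ ($f = 2 - \left(\frac{0}{-1} + \frac{3}{4}\right) = 2 - \left(0 \left(-1\right) + 3 \cdot \frac{1}{4}\right) = 2 - \left(0 + \frac{3}{4}\right) = 2 - \frac{3}{4} = \frac{5}{4} \approx 1.25$)
$g = 12$ ($g = - 2 \left(0 - 6\right) = \left(-2\right) \left(-6\right) = 12$)
$q{\left(j \right)} = 15$ ($q{\left(j \right)} = \frac{5}{4} \cdot 12 = 15$)
$\frac{q{\left(k \right)}}{-5} = \frac{15}{-5} = 15 \left(- \frac{1}{5}\right) = -3$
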